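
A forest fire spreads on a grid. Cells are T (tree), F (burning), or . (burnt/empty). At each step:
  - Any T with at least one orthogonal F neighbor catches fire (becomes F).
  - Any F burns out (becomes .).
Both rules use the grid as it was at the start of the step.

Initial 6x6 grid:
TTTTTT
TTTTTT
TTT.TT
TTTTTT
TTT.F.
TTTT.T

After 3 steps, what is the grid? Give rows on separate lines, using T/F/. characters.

Step 1: 1 trees catch fire, 1 burn out
  TTTTTT
  TTTTTT
  TTT.TT
  TTTTFT
  TTT...
  TTTT.T
Step 2: 3 trees catch fire, 1 burn out
  TTTTTT
  TTTTTT
  TTT.FT
  TTTF.F
  TTT...
  TTTT.T
Step 3: 3 trees catch fire, 3 burn out
  TTTTTT
  TTTTFT
  TTT..F
  TTF...
  TTT...
  TTTT.T

TTTTTT
TTTTFT
TTT..F
TTF...
TTT...
TTTT.T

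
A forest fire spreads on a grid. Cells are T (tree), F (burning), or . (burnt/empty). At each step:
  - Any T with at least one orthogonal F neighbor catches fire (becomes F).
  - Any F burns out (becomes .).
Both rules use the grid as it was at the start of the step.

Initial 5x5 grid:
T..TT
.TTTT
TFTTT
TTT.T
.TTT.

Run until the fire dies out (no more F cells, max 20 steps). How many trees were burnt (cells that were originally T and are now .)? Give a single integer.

Step 1: +4 fires, +1 burnt (F count now 4)
Step 2: +5 fires, +4 burnt (F count now 5)
Step 3: +3 fires, +5 burnt (F count now 3)
Step 4: +4 fires, +3 burnt (F count now 4)
Step 5: +1 fires, +4 burnt (F count now 1)
Step 6: +0 fires, +1 burnt (F count now 0)
Fire out after step 6
Initially T: 18, now '.': 24
Total burnt (originally-T cells now '.'): 17

Answer: 17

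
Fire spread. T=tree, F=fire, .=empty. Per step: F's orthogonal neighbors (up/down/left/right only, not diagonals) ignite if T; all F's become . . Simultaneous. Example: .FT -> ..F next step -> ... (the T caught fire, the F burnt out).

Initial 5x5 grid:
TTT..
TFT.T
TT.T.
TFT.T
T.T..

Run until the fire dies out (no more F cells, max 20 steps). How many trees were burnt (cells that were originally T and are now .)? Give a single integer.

Answer: 11

Derivation:
Step 1: +6 fires, +2 burnt (F count now 6)
Step 2: +5 fires, +6 burnt (F count now 5)
Step 3: +0 fires, +5 burnt (F count now 0)
Fire out after step 3
Initially T: 14, now '.': 22
Total burnt (originally-T cells now '.'): 11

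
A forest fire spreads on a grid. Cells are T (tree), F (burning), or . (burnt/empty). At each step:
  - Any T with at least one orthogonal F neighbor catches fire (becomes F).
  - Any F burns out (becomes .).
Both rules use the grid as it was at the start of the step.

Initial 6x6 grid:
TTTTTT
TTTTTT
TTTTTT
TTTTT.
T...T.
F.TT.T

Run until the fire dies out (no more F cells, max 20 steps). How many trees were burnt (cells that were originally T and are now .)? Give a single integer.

Answer: 25

Derivation:
Step 1: +1 fires, +1 burnt (F count now 1)
Step 2: +1 fires, +1 burnt (F count now 1)
Step 3: +2 fires, +1 burnt (F count now 2)
Step 4: +3 fires, +2 burnt (F count now 3)
Step 5: +4 fires, +3 burnt (F count now 4)
Step 6: +4 fires, +4 burnt (F count now 4)
Step 7: +4 fires, +4 burnt (F count now 4)
Step 8: +3 fires, +4 burnt (F count now 3)
Step 9: +2 fires, +3 burnt (F count now 2)
Step 10: +1 fires, +2 burnt (F count now 1)
Step 11: +0 fires, +1 burnt (F count now 0)
Fire out after step 11
Initially T: 28, now '.': 33
Total burnt (originally-T cells now '.'): 25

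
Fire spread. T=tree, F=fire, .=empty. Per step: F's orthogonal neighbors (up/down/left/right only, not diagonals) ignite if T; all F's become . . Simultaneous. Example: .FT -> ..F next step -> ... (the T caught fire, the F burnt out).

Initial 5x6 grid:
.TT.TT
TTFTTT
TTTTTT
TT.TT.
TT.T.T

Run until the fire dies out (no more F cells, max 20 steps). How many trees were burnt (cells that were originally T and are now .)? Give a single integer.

Step 1: +4 fires, +1 burnt (F count now 4)
Step 2: +5 fires, +4 burnt (F count now 5)
Step 3: +6 fires, +5 burnt (F count now 6)
Step 4: +6 fires, +6 burnt (F count now 6)
Step 5: +1 fires, +6 burnt (F count now 1)
Step 6: +0 fires, +1 burnt (F count now 0)
Fire out after step 6
Initially T: 23, now '.': 29
Total burnt (originally-T cells now '.'): 22

Answer: 22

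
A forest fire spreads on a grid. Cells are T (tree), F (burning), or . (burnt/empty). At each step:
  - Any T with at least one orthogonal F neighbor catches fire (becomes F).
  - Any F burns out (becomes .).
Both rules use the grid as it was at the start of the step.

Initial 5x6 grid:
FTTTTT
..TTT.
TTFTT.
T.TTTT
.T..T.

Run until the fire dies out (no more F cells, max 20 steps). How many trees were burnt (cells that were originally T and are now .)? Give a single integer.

Step 1: +5 fires, +2 burnt (F count now 5)
Step 2: +5 fires, +5 burnt (F count now 5)
Step 3: +4 fires, +5 burnt (F count now 4)
Step 4: +3 fires, +4 burnt (F count now 3)
Step 5: +1 fires, +3 burnt (F count now 1)
Step 6: +0 fires, +1 burnt (F count now 0)
Fire out after step 6
Initially T: 19, now '.': 29
Total burnt (originally-T cells now '.'): 18

Answer: 18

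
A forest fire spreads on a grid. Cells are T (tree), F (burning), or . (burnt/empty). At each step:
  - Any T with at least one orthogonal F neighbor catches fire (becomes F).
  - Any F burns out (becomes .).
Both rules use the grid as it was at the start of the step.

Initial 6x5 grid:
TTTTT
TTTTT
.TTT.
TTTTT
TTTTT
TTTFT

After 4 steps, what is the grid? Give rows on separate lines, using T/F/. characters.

Step 1: 3 trees catch fire, 1 burn out
  TTTTT
  TTTTT
  .TTT.
  TTTTT
  TTTFT
  TTF.F
Step 2: 4 trees catch fire, 3 burn out
  TTTTT
  TTTTT
  .TTT.
  TTTFT
  TTF.F
  TF...
Step 3: 5 trees catch fire, 4 burn out
  TTTTT
  TTTTT
  .TTF.
  TTF.F
  TF...
  F....
Step 4: 4 trees catch fire, 5 burn out
  TTTTT
  TTTFT
  .TF..
  TF...
  F....
  .....

TTTTT
TTTFT
.TF..
TF...
F....
.....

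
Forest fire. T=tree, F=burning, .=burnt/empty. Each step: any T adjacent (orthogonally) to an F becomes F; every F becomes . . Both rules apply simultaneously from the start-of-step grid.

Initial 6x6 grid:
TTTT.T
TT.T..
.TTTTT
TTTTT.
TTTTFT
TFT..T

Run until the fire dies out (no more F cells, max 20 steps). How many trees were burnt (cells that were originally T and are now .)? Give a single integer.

Step 1: +6 fires, +2 burnt (F count now 6)
Step 2: +6 fires, +6 burnt (F count now 6)
Step 3: +5 fires, +6 burnt (F count now 5)
Step 4: +3 fires, +5 burnt (F count now 3)
Step 5: +3 fires, +3 burnt (F count now 3)
Step 6: +2 fires, +3 burnt (F count now 2)
Step 7: +0 fires, +2 burnt (F count now 0)
Fire out after step 7
Initially T: 26, now '.': 35
Total burnt (originally-T cells now '.'): 25

Answer: 25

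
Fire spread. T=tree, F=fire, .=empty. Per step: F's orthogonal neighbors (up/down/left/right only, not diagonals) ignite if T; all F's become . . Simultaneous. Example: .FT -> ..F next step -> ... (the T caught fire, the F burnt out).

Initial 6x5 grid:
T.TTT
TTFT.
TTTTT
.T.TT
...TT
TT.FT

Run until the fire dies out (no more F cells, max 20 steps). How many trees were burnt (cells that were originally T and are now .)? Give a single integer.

Answer: 18

Derivation:
Step 1: +6 fires, +2 burnt (F count now 6)
Step 2: +6 fires, +6 burnt (F count now 6)
Step 3: +6 fires, +6 burnt (F count now 6)
Step 4: +0 fires, +6 burnt (F count now 0)
Fire out after step 4
Initially T: 20, now '.': 28
Total burnt (originally-T cells now '.'): 18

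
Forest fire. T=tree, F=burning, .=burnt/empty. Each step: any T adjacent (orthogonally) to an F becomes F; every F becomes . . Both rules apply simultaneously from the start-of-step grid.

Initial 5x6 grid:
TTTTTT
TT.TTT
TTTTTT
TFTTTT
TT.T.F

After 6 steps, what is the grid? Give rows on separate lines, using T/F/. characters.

Step 1: 5 trees catch fire, 2 burn out
  TTTTTT
  TT.TTT
  TFTTTT
  F.FTTF
  TF.T..
Step 2: 7 trees catch fire, 5 burn out
  TTTTTT
  TF.TTT
  F.FTTF
  ...FF.
  F..T..
Step 3: 6 trees catch fire, 7 burn out
  TFTTTT
  F..TTF
  ...FF.
  ......
  ...F..
Step 4: 5 trees catch fire, 6 burn out
  F.FTTF
  ...FF.
  ......
  ......
  ......
Step 5: 2 trees catch fire, 5 burn out
  ...FF.
  ......
  ......
  ......
  ......
Step 6: 0 trees catch fire, 2 burn out
  ......
  ......
  ......
  ......
  ......

......
......
......
......
......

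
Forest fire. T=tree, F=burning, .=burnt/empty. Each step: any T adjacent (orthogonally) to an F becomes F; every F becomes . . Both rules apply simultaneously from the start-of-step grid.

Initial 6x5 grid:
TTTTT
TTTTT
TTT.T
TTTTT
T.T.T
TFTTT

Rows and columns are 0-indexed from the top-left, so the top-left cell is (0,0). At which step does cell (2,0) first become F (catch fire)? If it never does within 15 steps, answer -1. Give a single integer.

Step 1: cell (2,0)='T' (+2 fires, +1 burnt)
Step 2: cell (2,0)='T' (+3 fires, +2 burnt)
Step 3: cell (2,0)='T' (+3 fires, +3 burnt)
Step 4: cell (2,0)='F' (+5 fires, +3 burnt)
  -> target ignites at step 4
Step 5: cell (2,0)='.' (+4 fires, +5 burnt)
Step 6: cell (2,0)='.' (+5 fires, +4 burnt)
Step 7: cell (2,0)='.' (+3 fires, +5 burnt)
Step 8: cell (2,0)='.' (+1 fires, +3 burnt)
Step 9: cell (2,0)='.' (+0 fires, +1 burnt)
  fire out at step 9

4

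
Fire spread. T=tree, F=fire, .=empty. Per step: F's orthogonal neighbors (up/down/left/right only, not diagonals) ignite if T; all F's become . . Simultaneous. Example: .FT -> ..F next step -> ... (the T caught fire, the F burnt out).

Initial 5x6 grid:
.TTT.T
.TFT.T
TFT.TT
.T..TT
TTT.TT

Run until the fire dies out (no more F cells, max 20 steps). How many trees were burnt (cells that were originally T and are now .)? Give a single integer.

Step 1: +6 fires, +2 burnt (F count now 6)
Step 2: +3 fires, +6 burnt (F count now 3)
Step 3: +2 fires, +3 burnt (F count now 2)
Step 4: +0 fires, +2 burnt (F count now 0)
Fire out after step 4
Initially T: 19, now '.': 22
Total burnt (originally-T cells now '.'): 11

Answer: 11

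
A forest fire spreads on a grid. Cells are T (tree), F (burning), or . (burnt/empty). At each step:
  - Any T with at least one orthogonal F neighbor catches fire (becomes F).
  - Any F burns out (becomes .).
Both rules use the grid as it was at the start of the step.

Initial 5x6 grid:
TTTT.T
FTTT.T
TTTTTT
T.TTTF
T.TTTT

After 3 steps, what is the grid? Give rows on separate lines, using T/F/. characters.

Step 1: 6 trees catch fire, 2 burn out
  FTTT.T
  .FTT.T
  FTTTTF
  T.TTF.
  T.TTTF
Step 2: 8 trees catch fire, 6 burn out
  .FTT.T
  ..FT.F
  .FTTF.
  F.TF..
  T.TTF.
Step 3: 8 trees catch fire, 8 burn out
  ..FT.F
  ...F..
  ..FF..
  ..F...
  F.TF..

..FT.F
...F..
..FF..
..F...
F.TF..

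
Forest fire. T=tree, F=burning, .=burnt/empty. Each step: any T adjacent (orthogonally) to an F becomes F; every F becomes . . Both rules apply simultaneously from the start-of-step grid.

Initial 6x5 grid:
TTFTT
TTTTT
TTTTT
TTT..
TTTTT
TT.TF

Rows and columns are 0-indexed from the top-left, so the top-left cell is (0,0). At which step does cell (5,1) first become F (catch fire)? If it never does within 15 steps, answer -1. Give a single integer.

Step 1: cell (5,1)='T' (+5 fires, +2 burnt)
Step 2: cell (5,1)='T' (+6 fires, +5 burnt)
Step 3: cell (5,1)='T' (+6 fires, +6 burnt)
Step 4: cell (5,1)='T' (+4 fires, +6 burnt)
Step 5: cell (5,1)='F' (+3 fires, +4 burnt)
  -> target ignites at step 5
Step 6: cell (5,1)='.' (+1 fires, +3 burnt)
Step 7: cell (5,1)='.' (+0 fires, +1 burnt)
  fire out at step 7

5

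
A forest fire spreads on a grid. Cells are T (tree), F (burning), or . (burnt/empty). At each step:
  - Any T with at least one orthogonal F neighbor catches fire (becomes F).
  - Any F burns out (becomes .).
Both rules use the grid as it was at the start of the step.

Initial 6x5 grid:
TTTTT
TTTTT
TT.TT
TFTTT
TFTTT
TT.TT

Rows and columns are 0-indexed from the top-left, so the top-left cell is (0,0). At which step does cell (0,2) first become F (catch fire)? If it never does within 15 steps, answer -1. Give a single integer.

Step 1: cell (0,2)='T' (+6 fires, +2 burnt)
Step 2: cell (0,2)='T' (+5 fires, +6 burnt)
Step 3: cell (0,2)='T' (+7 fires, +5 burnt)
Step 4: cell (0,2)='F' (+5 fires, +7 burnt)
  -> target ignites at step 4
Step 5: cell (0,2)='.' (+2 fires, +5 burnt)
Step 6: cell (0,2)='.' (+1 fires, +2 burnt)
Step 7: cell (0,2)='.' (+0 fires, +1 burnt)
  fire out at step 7

4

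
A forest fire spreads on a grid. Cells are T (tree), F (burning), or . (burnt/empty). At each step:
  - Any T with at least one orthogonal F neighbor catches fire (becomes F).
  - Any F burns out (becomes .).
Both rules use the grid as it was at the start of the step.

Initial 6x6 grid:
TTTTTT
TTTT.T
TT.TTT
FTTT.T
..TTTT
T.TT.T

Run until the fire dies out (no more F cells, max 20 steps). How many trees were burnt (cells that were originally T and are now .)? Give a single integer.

Answer: 27

Derivation:
Step 1: +2 fires, +1 burnt (F count now 2)
Step 2: +3 fires, +2 burnt (F count now 3)
Step 3: +4 fires, +3 burnt (F count now 4)
Step 4: +5 fires, +4 burnt (F count now 5)
Step 5: +5 fires, +5 burnt (F count now 5)
Step 6: +3 fires, +5 burnt (F count now 3)
Step 7: +4 fires, +3 burnt (F count now 4)
Step 8: +1 fires, +4 burnt (F count now 1)
Step 9: +0 fires, +1 burnt (F count now 0)
Fire out after step 9
Initially T: 28, now '.': 35
Total burnt (originally-T cells now '.'): 27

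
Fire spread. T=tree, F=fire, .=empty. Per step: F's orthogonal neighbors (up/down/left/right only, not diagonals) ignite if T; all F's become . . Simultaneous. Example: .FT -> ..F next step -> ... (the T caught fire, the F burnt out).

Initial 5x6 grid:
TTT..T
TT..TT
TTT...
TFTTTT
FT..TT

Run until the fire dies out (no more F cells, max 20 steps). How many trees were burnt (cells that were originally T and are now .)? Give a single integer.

Step 1: +4 fires, +2 burnt (F count now 4)
Step 2: +4 fires, +4 burnt (F count now 4)
Step 3: +3 fires, +4 burnt (F count now 3)
Step 4: +4 fires, +3 burnt (F count now 4)
Step 5: +1 fires, +4 burnt (F count now 1)
Step 6: +0 fires, +1 burnt (F count now 0)
Fire out after step 6
Initially T: 19, now '.': 27
Total burnt (originally-T cells now '.'): 16

Answer: 16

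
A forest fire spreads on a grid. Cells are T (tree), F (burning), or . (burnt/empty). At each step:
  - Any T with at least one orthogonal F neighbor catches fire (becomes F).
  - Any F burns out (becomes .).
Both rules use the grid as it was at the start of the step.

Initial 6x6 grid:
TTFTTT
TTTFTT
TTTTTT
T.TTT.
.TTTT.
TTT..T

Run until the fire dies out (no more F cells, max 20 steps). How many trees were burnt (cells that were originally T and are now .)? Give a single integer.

Step 1: +5 fires, +2 burnt (F count now 5)
Step 2: +7 fires, +5 burnt (F count now 7)
Step 3: +7 fires, +7 burnt (F count now 7)
Step 4: +3 fires, +7 burnt (F count now 3)
Step 5: +3 fires, +3 burnt (F count now 3)
Step 6: +1 fires, +3 burnt (F count now 1)
Step 7: +1 fires, +1 burnt (F count now 1)
Step 8: +0 fires, +1 burnt (F count now 0)
Fire out after step 8
Initially T: 28, now '.': 35
Total burnt (originally-T cells now '.'): 27

Answer: 27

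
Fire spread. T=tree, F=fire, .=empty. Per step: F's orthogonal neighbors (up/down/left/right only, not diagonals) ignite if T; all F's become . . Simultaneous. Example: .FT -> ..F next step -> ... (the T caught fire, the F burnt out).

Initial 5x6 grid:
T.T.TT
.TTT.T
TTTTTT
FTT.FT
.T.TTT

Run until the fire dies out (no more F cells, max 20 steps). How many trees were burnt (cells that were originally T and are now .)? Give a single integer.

Step 1: +5 fires, +2 burnt (F count now 5)
Step 2: +7 fires, +5 burnt (F count now 7)
Step 3: +4 fires, +7 burnt (F count now 4)
Step 4: +2 fires, +4 burnt (F count now 2)
Step 5: +2 fires, +2 burnt (F count now 2)
Step 6: +0 fires, +2 burnt (F count now 0)
Fire out after step 6
Initially T: 21, now '.': 29
Total burnt (originally-T cells now '.'): 20

Answer: 20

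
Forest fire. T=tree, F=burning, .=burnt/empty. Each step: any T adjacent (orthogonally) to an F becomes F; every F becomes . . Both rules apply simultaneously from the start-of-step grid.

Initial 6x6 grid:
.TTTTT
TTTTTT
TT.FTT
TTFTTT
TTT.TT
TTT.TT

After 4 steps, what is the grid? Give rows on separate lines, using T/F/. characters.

Step 1: 5 trees catch fire, 2 burn out
  .TTTTT
  TTTFTT
  TT..FT
  TF.FTT
  TTF.TT
  TTT.TT
Step 2: 9 trees catch fire, 5 burn out
  .TTFTT
  TTF.FT
  TF...F
  F...FT
  TF..TT
  TTF.TT
Step 3: 9 trees catch fire, 9 burn out
  .TF.FT
  TF...F
  F.....
  .....F
  F...FT
  TF..TT
Step 4: 6 trees catch fire, 9 burn out
  .F...F
  F.....
  ......
  ......
  .....F
  F...FT

.F...F
F.....
......
......
.....F
F...FT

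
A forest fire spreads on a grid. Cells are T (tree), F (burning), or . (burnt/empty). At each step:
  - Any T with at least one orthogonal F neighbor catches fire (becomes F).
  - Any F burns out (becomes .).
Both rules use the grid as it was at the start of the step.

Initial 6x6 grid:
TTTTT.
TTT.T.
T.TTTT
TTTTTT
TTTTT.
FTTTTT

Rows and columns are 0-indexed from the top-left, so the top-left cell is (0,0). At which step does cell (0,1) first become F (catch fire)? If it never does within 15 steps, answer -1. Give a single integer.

Step 1: cell (0,1)='T' (+2 fires, +1 burnt)
Step 2: cell (0,1)='T' (+3 fires, +2 burnt)
Step 3: cell (0,1)='T' (+4 fires, +3 burnt)
Step 4: cell (0,1)='T' (+4 fires, +4 burnt)
Step 5: cell (0,1)='T' (+6 fires, +4 burnt)
Step 6: cell (0,1)='F' (+4 fires, +6 burnt)
  -> target ignites at step 6
Step 7: cell (0,1)='.' (+3 fires, +4 burnt)
Step 8: cell (0,1)='.' (+3 fires, +3 burnt)
Step 9: cell (0,1)='.' (+1 fires, +3 burnt)
Step 10: cell (0,1)='.' (+0 fires, +1 burnt)
  fire out at step 10

6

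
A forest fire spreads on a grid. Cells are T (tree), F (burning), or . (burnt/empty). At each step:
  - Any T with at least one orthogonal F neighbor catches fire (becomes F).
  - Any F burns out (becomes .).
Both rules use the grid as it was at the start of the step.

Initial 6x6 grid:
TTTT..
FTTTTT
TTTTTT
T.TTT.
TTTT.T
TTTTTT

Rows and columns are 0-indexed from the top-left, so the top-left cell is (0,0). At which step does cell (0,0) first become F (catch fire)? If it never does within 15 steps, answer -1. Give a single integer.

Step 1: cell (0,0)='F' (+3 fires, +1 burnt)
  -> target ignites at step 1
Step 2: cell (0,0)='.' (+4 fires, +3 burnt)
Step 3: cell (0,0)='.' (+4 fires, +4 burnt)
Step 4: cell (0,0)='.' (+6 fires, +4 burnt)
Step 5: cell (0,0)='.' (+5 fires, +6 burnt)
Step 6: cell (0,0)='.' (+4 fires, +5 burnt)
Step 7: cell (0,0)='.' (+1 fires, +4 burnt)
Step 8: cell (0,0)='.' (+1 fires, +1 burnt)
Step 9: cell (0,0)='.' (+1 fires, +1 burnt)
Step 10: cell (0,0)='.' (+1 fires, +1 burnt)
Step 11: cell (0,0)='.' (+0 fires, +1 burnt)
  fire out at step 11

1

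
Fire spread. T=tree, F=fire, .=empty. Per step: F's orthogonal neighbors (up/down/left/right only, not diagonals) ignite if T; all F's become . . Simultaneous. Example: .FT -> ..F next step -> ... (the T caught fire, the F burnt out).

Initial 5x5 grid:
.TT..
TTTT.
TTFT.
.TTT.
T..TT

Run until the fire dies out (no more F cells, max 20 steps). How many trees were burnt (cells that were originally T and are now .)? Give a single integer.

Answer: 14

Derivation:
Step 1: +4 fires, +1 burnt (F count now 4)
Step 2: +6 fires, +4 burnt (F count now 6)
Step 3: +3 fires, +6 burnt (F count now 3)
Step 4: +1 fires, +3 burnt (F count now 1)
Step 5: +0 fires, +1 burnt (F count now 0)
Fire out after step 5
Initially T: 15, now '.': 24
Total burnt (originally-T cells now '.'): 14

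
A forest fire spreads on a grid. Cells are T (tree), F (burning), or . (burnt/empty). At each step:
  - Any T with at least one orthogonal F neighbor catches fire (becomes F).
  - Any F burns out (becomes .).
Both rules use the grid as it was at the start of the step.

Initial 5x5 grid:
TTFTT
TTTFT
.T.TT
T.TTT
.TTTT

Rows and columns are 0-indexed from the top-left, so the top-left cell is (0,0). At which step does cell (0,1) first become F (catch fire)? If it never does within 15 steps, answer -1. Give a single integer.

Step 1: cell (0,1)='F' (+5 fires, +2 burnt)
  -> target ignites at step 1
Step 2: cell (0,1)='.' (+5 fires, +5 burnt)
Step 3: cell (0,1)='.' (+5 fires, +5 burnt)
Step 4: cell (0,1)='.' (+2 fires, +5 burnt)
Step 5: cell (0,1)='.' (+1 fires, +2 burnt)
Step 6: cell (0,1)='.' (+0 fires, +1 burnt)
  fire out at step 6

1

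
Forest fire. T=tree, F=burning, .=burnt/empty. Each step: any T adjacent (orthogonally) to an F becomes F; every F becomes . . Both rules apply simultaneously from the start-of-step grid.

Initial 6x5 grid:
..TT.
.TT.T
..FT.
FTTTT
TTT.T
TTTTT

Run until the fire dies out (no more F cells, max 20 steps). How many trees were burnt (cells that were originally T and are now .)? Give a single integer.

Answer: 18

Derivation:
Step 1: +5 fires, +2 burnt (F count now 5)
Step 2: +6 fires, +5 burnt (F count now 6)
Step 3: +4 fires, +6 burnt (F count now 4)
Step 4: +2 fires, +4 burnt (F count now 2)
Step 5: +1 fires, +2 burnt (F count now 1)
Step 6: +0 fires, +1 burnt (F count now 0)
Fire out after step 6
Initially T: 19, now '.': 29
Total burnt (originally-T cells now '.'): 18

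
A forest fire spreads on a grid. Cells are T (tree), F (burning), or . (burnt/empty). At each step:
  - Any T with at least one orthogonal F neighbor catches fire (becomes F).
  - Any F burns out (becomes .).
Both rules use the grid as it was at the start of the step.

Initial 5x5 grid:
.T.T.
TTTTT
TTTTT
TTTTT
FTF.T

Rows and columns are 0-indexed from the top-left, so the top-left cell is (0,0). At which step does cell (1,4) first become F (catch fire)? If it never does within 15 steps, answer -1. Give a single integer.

Step 1: cell (1,4)='T' (+3 fires, +2 burnt)
Step 2: cell (1,4)='T' (+4 fires, +3 burnt)
Step 3: cell (1,4)='T' (+5 fires, +4 burnt)
Step 4: cell (1,4)='T' (+4 fires, +5 burnt)
Step 5: cell (1,4)='F' (+3 fires, +4 burnt)
  -> target ignites at step 5
Step 6: cell (1,4)='.' (+0 fires, +3 burnt)
  fire out at step 6

5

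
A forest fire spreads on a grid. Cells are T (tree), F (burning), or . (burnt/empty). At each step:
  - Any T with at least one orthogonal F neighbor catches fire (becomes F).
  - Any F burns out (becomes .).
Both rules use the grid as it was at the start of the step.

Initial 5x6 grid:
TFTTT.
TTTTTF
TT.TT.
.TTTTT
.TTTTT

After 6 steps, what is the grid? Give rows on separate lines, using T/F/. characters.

Step 1: 4 trees catch fire, 2 burn out
  F.FTT.
  TFTTF.
  TT.TT.
  .TTTTT
  .TTTTT
Step 2: 7 trees catch fire, 4 burn out
  ...FF.
  F.FF..
  TF.TF.
  .TTTTT
  .TTTTT
Step 3: 4 trees catch fire, 7 burn out
  ......
  ......
  F..F..
  .FTTFT
  .TTTTT
Step 4: 5 trees catch fire, 4 burn out
  ......
  ......
  ......
  ..FF.F
  .FTTFT
Step 5: 3 trees catch fire, 5 burn out
  ......
  ......
  ......
  ......
  ..FF.F
Step 6: 0 trees catch fire, 3 burn out
  ......
  ......
  ......
  ......
  ......

......
......
......
......
......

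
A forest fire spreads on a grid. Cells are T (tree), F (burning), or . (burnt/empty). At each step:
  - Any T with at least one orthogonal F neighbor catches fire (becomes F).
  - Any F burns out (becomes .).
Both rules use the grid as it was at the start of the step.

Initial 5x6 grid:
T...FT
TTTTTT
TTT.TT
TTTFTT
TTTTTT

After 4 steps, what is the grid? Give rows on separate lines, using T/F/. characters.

Step 1: 5 trees catch fire, 2 burn out
  T....F
  TTTTFT
  TTT.TT
  TTF.FT
  TTTFTT
Step 2: 8 trees catch fire, 5 burn out
  T.....
  TTTF.F
  TTF.FT
  TF...F
  TTF.FT
Step 3: 6 trees catch fire, 8 burn out
  T.....
  TTF...
  TF...F
  F.....
  TF...F
Step 4: 3 trees catch fire, 6 burn out
  T.....
  TF....
  F.....
  ......
  F.....

T.....
TF....
F.....
......
F.....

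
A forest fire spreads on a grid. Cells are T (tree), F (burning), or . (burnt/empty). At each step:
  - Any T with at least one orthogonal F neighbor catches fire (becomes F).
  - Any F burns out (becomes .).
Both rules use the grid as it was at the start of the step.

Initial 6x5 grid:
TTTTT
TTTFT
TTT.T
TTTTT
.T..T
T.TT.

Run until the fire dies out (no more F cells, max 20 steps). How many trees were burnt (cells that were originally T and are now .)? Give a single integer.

Step 1: +3 fires, +1 burnt (F count now 3)
Step 2: +5 fires, +3 burnt (F count now 5)
Step 3: +5 fires, +5 burnt (F count now 5)
Step 4: +5 fires, +5 burnt (F count now 5)
Step 5: +2 fires, +5 burnt (F count now 2)
Step 6: +0 fires, +2 burnt (F count now 0)
Fire out after step 6
Initially T: 23, now '.': 27
Total burnt (originally-T cells now '.'): 20

Answer: 20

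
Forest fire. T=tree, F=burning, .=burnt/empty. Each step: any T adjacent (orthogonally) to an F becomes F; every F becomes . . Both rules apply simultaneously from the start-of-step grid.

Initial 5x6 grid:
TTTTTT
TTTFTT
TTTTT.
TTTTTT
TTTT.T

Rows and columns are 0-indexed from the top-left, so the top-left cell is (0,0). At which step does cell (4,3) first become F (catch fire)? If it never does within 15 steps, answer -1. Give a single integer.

Step 1: cell (4,3)='T' (+4 fires, +1 burnt)
Step 2: cell (4,3)='T' (+7 fires, +4 burnt)
Step 3: cell (4,3)='F' (+7 fires, +7 burnt)
  -> target ignites at step 3
Step 4: cell (4,3)='.' (+5 fires, +7 burnt)
Step 5: cell (4,3)='.' (+3 fires, +5 burnt)
Step 6: cell (4,3)='.' (+1 fires, +3 burnt)
Step 7: cell (4,3)='.' (+0 fires, +1 burnt)
  fire out at step 7

3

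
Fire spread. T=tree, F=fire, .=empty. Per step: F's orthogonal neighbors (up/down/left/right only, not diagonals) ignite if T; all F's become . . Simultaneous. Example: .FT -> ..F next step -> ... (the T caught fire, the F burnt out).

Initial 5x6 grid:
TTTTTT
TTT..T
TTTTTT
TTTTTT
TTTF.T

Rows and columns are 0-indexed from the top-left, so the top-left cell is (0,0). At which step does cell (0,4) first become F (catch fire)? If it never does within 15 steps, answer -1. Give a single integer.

Step 1: cell (0,4)='T' (+2 fires, +1 burnt)
Step 2: cell (0,4)='T' (+4 fires, +2 burnt)
Step 3: cell (0,4)='T' (+5 fires, +4 burnt)
Step 4: cell (0,4)='T' (+5 fires, +5 burnt)
Step 5: cell (0,4)='T' (+4 fires, +5 burnt)
Step 6: cell (0,4)='T' (+4 fires, +4 burnt)
Step 7: cell (0,4)='F' (+2 fires, +4 burnt)
  -> target ignites at step 7
Step 8: cell (0,4)='.' (+0 fires, +2 burnt)
  fire out at step 8

7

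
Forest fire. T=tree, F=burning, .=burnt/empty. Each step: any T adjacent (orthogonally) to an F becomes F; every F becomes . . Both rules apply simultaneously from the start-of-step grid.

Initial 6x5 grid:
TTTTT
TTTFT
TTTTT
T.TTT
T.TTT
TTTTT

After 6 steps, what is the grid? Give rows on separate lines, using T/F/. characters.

Step 1: 4 trees catch fire, 1 burn out
  TTTFT
  TTF.F
  TTTFT
  T.TTT
  T.TTT
  TTTTT
Step 2: 6 trees catch fire, 4 burn out
  TTF.F
  TF...
  TTF.F
  T.TFT
  T.TTT
  TTTTT
Step 3: 6 trees catch fire, 6 burn out
  TF...
  F....
  TF...
  T.F.F
  T.TFT
  TTTTT
Step 4: 5 trees catch fire, 6 burn out
  F....
  .....
  F....
  T....
  T.F.F
  TTTFT
Step 5: 3 trees catch fire, 5 burn out
  .....
  .....
  .....
  F....
  T....
  TTF.F
Step 6: 2 trees catch fire, 3 burn out
  .....
  .....
  .....
  .....
  F....
  TF...

.....
.....
.....
.....
F....
TF...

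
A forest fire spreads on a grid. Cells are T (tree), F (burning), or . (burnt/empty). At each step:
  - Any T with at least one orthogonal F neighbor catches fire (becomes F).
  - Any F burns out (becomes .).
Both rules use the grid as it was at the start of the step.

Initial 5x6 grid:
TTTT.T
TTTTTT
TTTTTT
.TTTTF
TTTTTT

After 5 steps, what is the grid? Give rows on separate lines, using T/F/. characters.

Step 1: 3 trees catch fire, 1 burn out
  TTTT.T
  TTTTTT
  TTTTTF
  .TTTF.
  TTTTTF
Step 2: 4 trees catch fire, 3 burn out
  TTTT.T
  TTTTTF
  TTTTF.
  .TTF..
  TTTTF.
Step 3: 5 trees catch fire, 4 burn out
  TTTT.F
  TTTTF.
  TTTF..
  .TF...
  TTTF..
Step 4: 4 trees catch fire, 5 burn out
  TTTT..
  TTTF..
  TTF...
  .F....
  TTF...
Step 5: 4 trees catch fire, 4 burn out
  TTTF..
  TTF...
  TF....
  ......
  TF....

TTTF..
TTF...
TF....
......
TF....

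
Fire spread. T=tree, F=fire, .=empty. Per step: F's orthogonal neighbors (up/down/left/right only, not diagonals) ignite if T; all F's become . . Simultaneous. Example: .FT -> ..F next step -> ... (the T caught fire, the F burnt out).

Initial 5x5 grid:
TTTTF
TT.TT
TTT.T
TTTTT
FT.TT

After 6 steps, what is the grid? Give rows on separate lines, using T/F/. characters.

Step 1: 4 trees catch fire, 2 burn out
  TTTF.
  TT.TF
  TTT.T
  FTTTT
  .F.TT
Step 2: 5 trees catch fire, 4 burn out
  TTF..
  TT.F.
  FTT.F
  .FTTT
  ...TT
Step 3: 5 trees catch fire, 5 burn out
  TF...
  FT...
  .FT..
  ..FTF
  ...TT
Step 4: 5 trees catch fire, 5 burn out
  F....
  .F...
  ..F..
  ...F.
  ...TF
Step 5: 1 trees catch fire, 5 burn out
  .....
  .....
  .....
  .....
  ...F.
Step 6: 0 trees catch fire, 1 burn out
  .....
  .....
  .....
  .....
  .....

.....
.....
.....
.....
.....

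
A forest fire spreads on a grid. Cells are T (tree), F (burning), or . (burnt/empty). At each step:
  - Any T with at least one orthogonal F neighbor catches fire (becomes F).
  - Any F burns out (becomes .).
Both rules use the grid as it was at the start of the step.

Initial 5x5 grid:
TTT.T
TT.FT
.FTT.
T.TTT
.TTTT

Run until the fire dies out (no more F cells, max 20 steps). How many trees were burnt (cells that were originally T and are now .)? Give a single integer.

Step 1: +4 fires, +2 burnt (F count now 4)
Step 2: +5 fires, +4 burnt (F count now 5)
Step 3: +5 fires, +5 burnt (F count now 5)
Step 4: +2 fires, +5 burnt (F count now 2)
Step 5: +0 fires, +2 burnt (F count now 0)
Fire out after step 5
Initially T: 17, now '.': 24
Total burnt (originally-T cells now '.'): 16

Answer: 16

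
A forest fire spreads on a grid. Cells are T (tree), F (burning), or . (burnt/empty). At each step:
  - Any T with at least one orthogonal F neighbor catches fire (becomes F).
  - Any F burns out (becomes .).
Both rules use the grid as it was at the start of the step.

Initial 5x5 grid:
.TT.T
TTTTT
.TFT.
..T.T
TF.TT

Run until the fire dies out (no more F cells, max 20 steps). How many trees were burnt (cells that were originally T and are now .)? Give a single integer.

Step 1: +5 fires, +2 burnt (F count now 5)
Step 2: +3 fires, +5 burnt (F count now 3)
Step 3: +3 fires, +3 burnt (F count now 3)
Step 4: +1 fires, +3 burnt (F count now 1)
Step 5: +0 fires, +1 burnt (F count now 0)
Fire out after step 5
Initially T: 15, now '.': 22
Total burnt (originally-T cells now '.'): 12

Answer: 12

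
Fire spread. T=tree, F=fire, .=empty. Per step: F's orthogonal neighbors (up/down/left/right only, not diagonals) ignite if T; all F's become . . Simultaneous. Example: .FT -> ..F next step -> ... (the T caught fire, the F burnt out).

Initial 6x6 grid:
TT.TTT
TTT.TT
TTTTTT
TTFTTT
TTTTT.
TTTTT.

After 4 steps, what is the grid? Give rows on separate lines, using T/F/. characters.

Step 1: 4 trees catch fire, 1 burn out
  TT.TTT
  TTT.TT
  TTFTTT
  TF.FTT
  TTFTT.
  TTTTT.
Step 2: 8 trees catch fire, 4 burn out
  TT.TTT
  TTF.TT
  TF.FTT
  F...FT
  TF.FT.
  TTFTT.
Step 3: 8 trees catch fire, 8 burn out
  TT.TTT
  TF..TT
  F...FT
  .....F
  F...F.
  TF.FT.
Step 4: 6 trees catch fire, 8 burn out
  TF.TTT
  F...FT
  .....F
  ......
  ......
  F...F.

TF.TTT
F...FT
.....F
......
......
F...F.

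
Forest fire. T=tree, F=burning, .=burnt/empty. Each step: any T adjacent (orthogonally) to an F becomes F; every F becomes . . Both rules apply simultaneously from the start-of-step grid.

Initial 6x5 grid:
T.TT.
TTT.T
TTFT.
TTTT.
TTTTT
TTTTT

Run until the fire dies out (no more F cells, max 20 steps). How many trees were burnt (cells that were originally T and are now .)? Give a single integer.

Step 1: +4 fires, +1 burnt (F count now 4)
Step 2: +6 fires, +4 burnt (F count now 6)
Step 3: +6 fires, +6 burnt (F count now 6)
Step 4: +5 fires, +6 burnt (F count now 5)
Step 5: +2 fires, +5 burnt (F count now 2)
Step 6: +0 fires, +2 burnt (F count now 0)
Fire out after step 6
Initially T: 24, now '.': 29
Total burnt (originally-T cells now '.'): 23

Answer: 23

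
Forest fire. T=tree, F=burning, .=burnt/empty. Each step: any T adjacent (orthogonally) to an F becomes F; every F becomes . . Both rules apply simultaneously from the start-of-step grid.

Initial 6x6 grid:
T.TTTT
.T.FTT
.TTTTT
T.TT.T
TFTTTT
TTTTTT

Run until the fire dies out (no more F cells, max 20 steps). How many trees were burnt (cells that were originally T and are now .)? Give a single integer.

Answer: 27

Derivation:
Step 1: +6 fires, +2 burnt (F count now 6)
Step 2: +11 fires, +6 burnt (F count now 11)
Step 3: +5 fires, +11 burnt (F count now 5)
Step 4: +4 fires, +5 burnt (F count now 4)
Step 5: +1 fires, +4 burnt (F count now 1)
Step 6: +0 fires, +1 burnt (F count now 0)
Fire out after step 6
Initially T: 28, now '.': 35
Total burnt (originally-T cells now '.'): 27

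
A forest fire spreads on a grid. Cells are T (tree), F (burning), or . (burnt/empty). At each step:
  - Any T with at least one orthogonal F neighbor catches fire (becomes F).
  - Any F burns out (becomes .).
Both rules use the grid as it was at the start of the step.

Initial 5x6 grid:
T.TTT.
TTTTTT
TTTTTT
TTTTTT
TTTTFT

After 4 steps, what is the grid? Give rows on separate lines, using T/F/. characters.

Step 1: 3 trees catch fire, 1 burn out
  T.TTT.
  TTTTTT
  TTTTTT
  TTTTFT
  TTTF.F
Step 2: 4 trees catch fire, 3 burn out
  T.TTT.
  TTTTTT
  TTTTFT
  TTTF.F
  TTF...
Step 3: 5 trees catch fire, 4 burn out
  T.TTT.
  TTTTFT
  TTTF.F
  TTF...
  TF....
Step 4: 6 trees catch fire, 5 burn out
  T.TTF.
  TTTF.F
  TTF...
  TF....
  F.....

T.TTF.
TTTF.F
TTF...
TF....
F.....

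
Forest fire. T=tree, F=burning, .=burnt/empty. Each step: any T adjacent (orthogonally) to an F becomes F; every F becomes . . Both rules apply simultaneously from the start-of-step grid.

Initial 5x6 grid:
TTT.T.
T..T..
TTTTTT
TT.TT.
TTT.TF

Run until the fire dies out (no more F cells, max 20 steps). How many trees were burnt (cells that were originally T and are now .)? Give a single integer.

Answer: 19

Derivation:
Step 1: +1 fires, +1 burnt (F count now 1)
Step 2: +1 fires, +1 burnt (F count now 1)
Step 3: +2 fires, +1 burnt (F count now 2)
Step 4: +2 fires, +2 burnt (F count now 2)
Step 5: +2 fires, +2 burnt (F count now 2)
Step 6: +1 fires, +2 burnt (F count now 1)
Step 7: +2 fires, +1 burnt (F count now 2)
Step 8: +3 fires, +2 burnt (F count now 3)
Step 9: +3 fires, +3 burnt (F count now 3)
Step 10: +1 fires, +3 burnt (F count now 1)
Step 11: +1 fires, +1 burnt (F count now 1)
Step 12: +0 fires, +1 burnt (F count now 0)
Fire out after step 12
Initially T: 20, now '.': 29
Total burnt (originally-T cells now '.'): 19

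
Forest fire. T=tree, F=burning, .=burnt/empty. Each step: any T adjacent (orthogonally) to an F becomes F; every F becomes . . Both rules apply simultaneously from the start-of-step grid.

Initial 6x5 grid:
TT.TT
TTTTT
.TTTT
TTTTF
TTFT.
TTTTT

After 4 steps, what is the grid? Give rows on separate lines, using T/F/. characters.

Step 1: 6 trees catch fire, 2 burn out
  TT.TT
  TTTTT
  .TTTF
  TTFF.
  TF.F.
  TTFTT
Step 2: 7 trees catch fire, 6 burn out
  TT.TT
  TTTTF
  .TFF.
  TF...
  F....
  TF.FT
Step 3: 7 trees catch fire, 7 burn out
  TT.TF
  TTFF.
  .F...
  F....
  .....
  F...F
Step 4: 2 trees catch fire, 7 burn out
  TT.F.
  TF...
  .....
  .....
  .....
  .....

TT.F.
TF...
.....
.....
.....
.....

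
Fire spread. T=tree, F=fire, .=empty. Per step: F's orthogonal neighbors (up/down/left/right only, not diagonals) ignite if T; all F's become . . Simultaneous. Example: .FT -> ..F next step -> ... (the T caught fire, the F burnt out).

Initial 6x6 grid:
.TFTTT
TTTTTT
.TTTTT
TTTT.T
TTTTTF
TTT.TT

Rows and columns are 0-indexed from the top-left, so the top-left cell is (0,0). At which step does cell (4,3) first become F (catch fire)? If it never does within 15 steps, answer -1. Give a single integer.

Step 1: cell (4,3)='T' (+6 fires, +2 burnt)
Step 2: cell (4,3)='F' (+7 fires, +6 burnt)
  -> target ignites at step 2
Step 3: cell (4,3)='.' (+10 fires, +7 burnt)
Step 4: cell (4,3)='.' (+3 fires, +10 burnt)
Step 5: cell (4,3)='.' (+3 fires, +3 burnt)
Step 6: cell (4,3)='.' (+1 fires, +3 burnt)
Step 7: cell (4,3)='.' (+0 fires, +1 burnt)
  fire out at step 7

2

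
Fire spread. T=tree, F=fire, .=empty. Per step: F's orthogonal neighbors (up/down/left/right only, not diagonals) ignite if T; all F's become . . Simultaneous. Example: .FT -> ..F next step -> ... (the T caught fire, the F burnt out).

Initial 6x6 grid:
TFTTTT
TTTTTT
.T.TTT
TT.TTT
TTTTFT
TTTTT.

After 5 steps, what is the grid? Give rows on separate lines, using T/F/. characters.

Step 1: 7 trees catch fire, 2 burn out
  F.FTTT
  TFTTTT
  .T.TTT
  TT.TFT
  TTTF.F
  TTTTF.
Step 2: 9 trees catch fire, 7 burn out
  ...FTT
  F.FTTT
  .F.TFT
  TT.F.F
  TTF...
  TTTF..
Step 3: 8 trees catch fire, 9 burn out
  ....FT
  ...FFT
  ...F.F
  TF....
  TF....
  TTF...
Step 4: 5 trees catch fire, 8 burn out
  .....F
  .....F
  ......
  F.....
  F.....
  TF....
Step 5: 1 trees catch fire, 5 burn out
  ......
  ......
  ......
  ......
  ......
  F.....

......
......
......
......
......
F.....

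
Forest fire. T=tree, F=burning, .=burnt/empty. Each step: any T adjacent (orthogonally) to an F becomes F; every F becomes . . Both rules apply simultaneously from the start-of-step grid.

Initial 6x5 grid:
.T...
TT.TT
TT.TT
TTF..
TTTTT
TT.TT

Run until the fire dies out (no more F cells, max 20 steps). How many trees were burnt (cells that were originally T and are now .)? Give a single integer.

Answer: 16

Derivation:
Step 1: +2 fires, +1 burnt (F count now 2)
Step 2: +4 fires, +2 burnt (F count now 4)
Step 3: +6 fires, +4 burnt (F count now 6)
Step 4: +4 fires, +6 burnt (F count now 4)
Step 5: +0 fires, +4 burnt (F count now 0)
Fire out after step 5
Initially T: 20, now '.': 26
Total burnt (originally-T cells now '.'): 16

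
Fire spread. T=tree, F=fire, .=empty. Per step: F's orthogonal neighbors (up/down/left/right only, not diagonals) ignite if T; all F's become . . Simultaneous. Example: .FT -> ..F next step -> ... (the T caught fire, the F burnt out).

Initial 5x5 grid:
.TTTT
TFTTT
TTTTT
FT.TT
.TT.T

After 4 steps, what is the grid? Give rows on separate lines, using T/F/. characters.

Step 1: 6 trees catch fire, 2 burn out
  .FTTT
  F.FTT
  FFTTT
  .F.TT
  .TT.T
Step 2: 4 trees catch fire, 6 burn out
  ..FTT
  ...FT
  ..FTT
  ...TT
  .FT.T
Step 3: 4 trees catch fire, 4 burn out
  ...FT
  ....F
  ...FT
  ...TT
  ..F.T
Step 4: 3 trees catch fire, 4 burn out
  ....F
  .....
  ....F
  ...FT
  ....T

....F
.....
....F
...FT
....T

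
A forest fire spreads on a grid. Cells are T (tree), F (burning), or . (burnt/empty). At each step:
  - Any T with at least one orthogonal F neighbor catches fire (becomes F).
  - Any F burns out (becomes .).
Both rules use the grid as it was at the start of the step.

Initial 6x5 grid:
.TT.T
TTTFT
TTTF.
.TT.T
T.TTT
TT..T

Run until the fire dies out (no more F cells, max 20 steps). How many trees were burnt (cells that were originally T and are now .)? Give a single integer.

Answer: 17

Derivation:
Step 1: +3 fires, +2 burnt (F count now 3)
Step 2: +5 fires, +3 burnt (F count now 5)
Step 3: +5 fires, +5 burnt (F count now 5)
Step 4: +1 fires, +5 burnt (F count now 1)
Step 5: +1 fires, +1 burnt (F count now 1)
Step 6: +2 fires, +1 burnt (F count now 2)
Step 7: +0 fires, +2 burnt (F count now 0)
Fire out after step 7
Initially T: 20, now '.': 27
Total burnt (originally-T cells now '.'): 17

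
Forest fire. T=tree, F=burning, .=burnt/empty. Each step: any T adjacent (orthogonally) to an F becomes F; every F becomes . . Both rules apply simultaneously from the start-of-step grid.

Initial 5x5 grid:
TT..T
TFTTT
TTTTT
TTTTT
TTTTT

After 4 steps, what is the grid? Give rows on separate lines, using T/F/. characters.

Step 1: 4 trees catch fire, 1 burn out
  TF..T
  F.FTT
  TFTTT
  TTTTT
  TTTTT
Step 2: 5 trees catch fire, 4 burn out
  F...T
  ...FT
  F.FTT
  TFTTT
  TTTTT
Step 3: 5 trees catch fire, 5 burn out
  ....T
  ....F
  ...FT
  F.FTT
  TFTTT
Step 4: 5 trees catch fire, 5 burn out
  ....F
  .....
  ....F
  ...FT
  F.FTT

....F
.....
....F
...FT
F.FTT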